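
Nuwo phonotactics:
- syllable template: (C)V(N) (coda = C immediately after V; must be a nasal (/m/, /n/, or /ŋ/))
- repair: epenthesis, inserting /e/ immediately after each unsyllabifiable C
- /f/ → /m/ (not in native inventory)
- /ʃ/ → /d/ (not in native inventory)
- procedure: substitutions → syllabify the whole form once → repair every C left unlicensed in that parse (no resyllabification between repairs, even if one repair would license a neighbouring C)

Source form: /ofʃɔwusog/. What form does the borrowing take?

omdɔwusoge

Substitution: /f/ → /m/, /ʃ/ → /d/, giving /omdɔwusog/.
Syllabifying with onset maximization leaves /g/ stranded (only a nasal (/m/, /n/, or /ŋ/) is licensed in coda position; onsets are limited to one consonant).
Epenthesis after each stranded consonant: /g/ → /ge/.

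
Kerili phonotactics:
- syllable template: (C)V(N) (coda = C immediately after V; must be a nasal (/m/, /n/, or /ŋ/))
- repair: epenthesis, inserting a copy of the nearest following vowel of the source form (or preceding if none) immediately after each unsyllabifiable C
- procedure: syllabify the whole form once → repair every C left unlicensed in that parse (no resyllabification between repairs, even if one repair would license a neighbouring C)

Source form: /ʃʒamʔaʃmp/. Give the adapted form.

ʃaʒamʔaʃamapa

Syllabifying with onset maximization leaves /ʃ/, /ʃ/, /m/, /p/ stranded (only a nasal (/m/, /n/, or /ŋ/) is licensed in coda position; onsets are limited to one consonant).
Each unlicensed consonant becomes the onset of a new syllable: /ʃ/ → /ʃa/, /ʃ/ → /ʃa/, /m/ → /ma/, /p/ → /pa/.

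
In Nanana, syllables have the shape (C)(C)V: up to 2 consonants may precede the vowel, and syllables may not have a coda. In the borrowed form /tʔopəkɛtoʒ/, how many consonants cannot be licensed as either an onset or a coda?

1

Under (C)(C)V, the unsyllabifiable consonants are /ʒ/ (no codas are permitted; onsets may contain at most 2 consonants).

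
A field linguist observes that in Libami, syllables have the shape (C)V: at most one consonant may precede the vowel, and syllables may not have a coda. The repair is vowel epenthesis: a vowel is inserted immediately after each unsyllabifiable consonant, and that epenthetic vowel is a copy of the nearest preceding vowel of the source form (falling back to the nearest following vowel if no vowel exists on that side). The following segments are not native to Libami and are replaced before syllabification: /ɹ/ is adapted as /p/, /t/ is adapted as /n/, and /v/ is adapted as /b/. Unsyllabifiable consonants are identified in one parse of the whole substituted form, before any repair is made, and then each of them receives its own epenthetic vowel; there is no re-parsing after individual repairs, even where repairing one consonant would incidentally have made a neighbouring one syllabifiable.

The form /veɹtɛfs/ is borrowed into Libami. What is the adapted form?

bepenɛfɛsɛ

Substitution: /v/ → /b/, /ɹ/ → /p/, /t/ → /n/, giving /bepnɛfs/.
The consonants /p/, /f/, /s/ cannot be parsed into a legal (C)V syllable (no codas are permitted; onsets are limited to one consonant).
Inserting the epenthetic vowel yields /p/ → /pe/, /f/ → /fɛ/, /s/ → /sɛ/.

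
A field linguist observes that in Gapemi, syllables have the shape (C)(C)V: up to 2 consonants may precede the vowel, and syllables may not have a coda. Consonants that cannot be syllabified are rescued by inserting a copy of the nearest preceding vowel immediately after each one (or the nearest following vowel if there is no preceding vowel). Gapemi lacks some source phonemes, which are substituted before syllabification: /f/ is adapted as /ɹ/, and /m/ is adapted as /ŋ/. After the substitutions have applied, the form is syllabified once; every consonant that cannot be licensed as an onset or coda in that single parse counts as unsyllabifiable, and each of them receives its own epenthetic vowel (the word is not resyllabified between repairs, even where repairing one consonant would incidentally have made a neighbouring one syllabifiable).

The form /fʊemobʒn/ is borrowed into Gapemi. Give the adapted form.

Substitution: /f/ → /ɹ/, /m/ → /ŋ/, giving /ɹʊeŋobʒn/.
The consonants /b/, /ʒ/, /n/ cannot be parsed into a legal (C)(C)V syllable (no codas are permitted; onsets may contain at most 2 consonants).
Each unlicensed consonant becomes the onset of a new syllable: /b/ → /bo/, /ʒ/ → /ʒo/, /n/ → /no/.

ɹʊeŋoboʒono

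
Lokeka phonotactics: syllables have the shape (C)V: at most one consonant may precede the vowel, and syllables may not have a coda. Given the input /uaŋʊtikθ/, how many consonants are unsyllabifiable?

Syllabifying with onset maximization leaves /k/, /θ/ stranded (no codas are permitted; onsets are limited to one consonant).

2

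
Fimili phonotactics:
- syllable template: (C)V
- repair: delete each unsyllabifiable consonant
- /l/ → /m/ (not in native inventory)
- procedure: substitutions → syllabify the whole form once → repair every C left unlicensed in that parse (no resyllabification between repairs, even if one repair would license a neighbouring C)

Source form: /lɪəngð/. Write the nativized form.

Substitution: /l/ → /m/, giving /mɪəngð/.
Syllabifying with onset maximization leaves /n/, /g/, /ð/ stranded (no codas are permitted; onsets are limited to one consonant).
Deleting the stranded consonants removes /n/, /g/, /ð/.

mɪə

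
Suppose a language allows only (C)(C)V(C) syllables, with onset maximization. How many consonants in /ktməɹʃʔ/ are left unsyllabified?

3

The consonants /k/, /ʃ/, /ʔ/ cannot be parsed into a legal (C)(C)V(C) syllable (at most one coda consonant is licensed; onsets may contain at most 2 consonants).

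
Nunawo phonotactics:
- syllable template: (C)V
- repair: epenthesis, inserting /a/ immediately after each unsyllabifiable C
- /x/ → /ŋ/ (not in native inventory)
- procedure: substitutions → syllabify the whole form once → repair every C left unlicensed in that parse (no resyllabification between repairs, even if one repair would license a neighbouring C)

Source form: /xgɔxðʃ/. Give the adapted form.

Substitution: /x/ → /ŋ/, giving /ŋgɔŋðʃ/.
Under (C)V, the unsyllabifiable consonants are /ŋ/, /ŋ/, /ð/, /ʃ/ (no codas are permitted; onsets are limited to one consonant).
Inserting the epenthetic vowel yields /ŋ/ → /ŋa/, /ŋ/ → /ŋa/, /ð/ → /ða/, /ʃ/ → /ʃa/.

ŋagɔŋaðaʃa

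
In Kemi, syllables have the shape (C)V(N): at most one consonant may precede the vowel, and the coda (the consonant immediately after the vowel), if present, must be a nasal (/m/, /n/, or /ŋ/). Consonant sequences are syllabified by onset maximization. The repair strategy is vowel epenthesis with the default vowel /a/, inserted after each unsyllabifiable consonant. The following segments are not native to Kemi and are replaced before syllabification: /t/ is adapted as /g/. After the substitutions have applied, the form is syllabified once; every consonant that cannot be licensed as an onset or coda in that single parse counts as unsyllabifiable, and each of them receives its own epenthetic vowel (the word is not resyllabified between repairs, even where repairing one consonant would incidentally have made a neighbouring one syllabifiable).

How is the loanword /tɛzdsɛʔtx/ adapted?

Substitution: /t/ → /g/, giving /gɛzdsɛʔgx/.
Under (C)V(N), the unsyllabifiable consonants are /z/, /d/, /ʔ/, /g/, /x/ (only a nasal (/m/, /n/, or /ŋ/) is licensed in coda position; onsets are limited to one consonant).
Epenthesis after each stranded consonant: /z/ → /za/, /d/ → /da/, /ʔ/ → /ʔa/, /g/ → /ga/, /x/ → /xa/.

gɛzadasɛʔagaxa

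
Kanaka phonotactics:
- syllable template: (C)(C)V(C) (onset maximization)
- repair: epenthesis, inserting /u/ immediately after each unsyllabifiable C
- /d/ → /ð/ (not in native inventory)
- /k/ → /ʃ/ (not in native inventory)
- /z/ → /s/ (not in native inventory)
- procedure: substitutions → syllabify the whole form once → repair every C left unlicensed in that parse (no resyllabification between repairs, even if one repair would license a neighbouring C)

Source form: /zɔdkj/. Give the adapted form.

sɔðʃuju

Substitution: /z/ → /s/, /d/ → /ð/, /k/ → /ʃ/, giving /sɔðʃj/.
The consonants /ʃ/, /j/ cannot be parsed into a legal (C)(C)V(C) syllable (at most one coda consonant is licensed; onsets may contain at most 2 consonants).
Epenthesis after each stranded consonant: /ʃ/ → /ʃu/, /j/ → /ju/.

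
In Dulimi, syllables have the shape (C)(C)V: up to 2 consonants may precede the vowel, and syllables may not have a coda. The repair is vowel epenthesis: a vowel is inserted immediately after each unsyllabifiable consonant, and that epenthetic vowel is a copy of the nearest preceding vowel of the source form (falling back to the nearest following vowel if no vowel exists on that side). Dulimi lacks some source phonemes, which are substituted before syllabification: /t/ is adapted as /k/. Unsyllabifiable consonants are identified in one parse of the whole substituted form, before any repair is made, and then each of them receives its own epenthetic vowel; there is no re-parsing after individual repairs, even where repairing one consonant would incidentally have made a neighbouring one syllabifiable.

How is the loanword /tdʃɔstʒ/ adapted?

kɔdʃɔsɔkɔʒɔ

Substitution: /t/ → /k/, giving /kdʃɔskʒ/.
Syllabifying with onset maximization leaves /k/, /s/, /k/, /ʒ/ stranded (no codas are permitted; onsets may contain at most 2 consonants).
Each unlicensed consonant becomes the onset of a new syllable: /k/ → /kɔ/, /s/ → /sɔ/, /k/ → /kɔ/, /ʒ/ → /ʒɔ/.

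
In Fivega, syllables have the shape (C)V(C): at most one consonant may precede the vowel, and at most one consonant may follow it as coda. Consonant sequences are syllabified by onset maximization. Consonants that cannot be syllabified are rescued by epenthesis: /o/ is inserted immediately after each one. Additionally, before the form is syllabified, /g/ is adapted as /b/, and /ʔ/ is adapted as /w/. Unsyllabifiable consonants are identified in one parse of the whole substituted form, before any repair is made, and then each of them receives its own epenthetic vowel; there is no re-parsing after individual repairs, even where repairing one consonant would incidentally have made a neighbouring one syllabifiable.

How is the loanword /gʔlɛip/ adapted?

bowolɛip

Substitution: /g/ → /b/, /ʔ/ → /w/, giving /bwlɛip/.
Syllabifying with onset maximization leaves /b/, /w/ stranded (at most one coda consonant is licensed; onsets are limited to one consonant).
Inserting the epenthetic vowel yields /b/ → /bo/, /w/ → /wo/.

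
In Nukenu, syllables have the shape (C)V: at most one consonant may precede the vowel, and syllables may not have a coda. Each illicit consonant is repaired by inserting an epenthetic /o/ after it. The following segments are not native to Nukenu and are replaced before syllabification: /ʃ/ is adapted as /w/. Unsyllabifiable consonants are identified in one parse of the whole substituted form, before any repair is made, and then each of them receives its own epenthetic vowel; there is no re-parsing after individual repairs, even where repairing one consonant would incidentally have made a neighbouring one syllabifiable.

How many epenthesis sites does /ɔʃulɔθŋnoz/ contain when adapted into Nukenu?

3

After substitution the input is /ɔwulɔθŋnoz/.
The unsyllabifiable consonants are /θ/, /ŋ/, /z/; each receives one epenthetic vowel.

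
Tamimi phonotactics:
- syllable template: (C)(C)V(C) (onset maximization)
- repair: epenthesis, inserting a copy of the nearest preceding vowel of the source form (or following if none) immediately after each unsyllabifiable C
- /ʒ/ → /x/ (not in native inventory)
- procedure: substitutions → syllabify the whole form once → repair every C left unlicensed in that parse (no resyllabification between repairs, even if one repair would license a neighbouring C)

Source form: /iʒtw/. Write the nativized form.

Substitution: /ʒ/ → /x/, giving /ixtw/.
Under (C)(C)V(C), the unsyllabifiable consonants are /t/, /w/ (at most one coda consonant is licensed; onsets may contain at most 2 consonants).
Inserting the epenthetic vowel yields /t/ → /ti/, /w/ → /wi/.

ixtiwi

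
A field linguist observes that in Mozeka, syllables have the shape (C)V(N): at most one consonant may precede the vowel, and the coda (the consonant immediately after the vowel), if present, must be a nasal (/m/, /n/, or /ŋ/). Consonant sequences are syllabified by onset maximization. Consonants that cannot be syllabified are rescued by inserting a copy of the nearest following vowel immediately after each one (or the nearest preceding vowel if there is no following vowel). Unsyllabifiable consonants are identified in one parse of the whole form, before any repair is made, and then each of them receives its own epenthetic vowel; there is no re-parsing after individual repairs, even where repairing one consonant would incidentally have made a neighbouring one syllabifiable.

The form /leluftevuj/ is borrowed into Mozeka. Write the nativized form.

Syllabifying with onset maximization leaves /f/, /j/ stranded (only a nasal (/m/, /n/, or /ŋ/) is licensed in coda position; onsets are limited to one consonant).
Inserting the epenthetic vowel yields /f/ → /fe/, /j/ → /ju/.

lelufetevuju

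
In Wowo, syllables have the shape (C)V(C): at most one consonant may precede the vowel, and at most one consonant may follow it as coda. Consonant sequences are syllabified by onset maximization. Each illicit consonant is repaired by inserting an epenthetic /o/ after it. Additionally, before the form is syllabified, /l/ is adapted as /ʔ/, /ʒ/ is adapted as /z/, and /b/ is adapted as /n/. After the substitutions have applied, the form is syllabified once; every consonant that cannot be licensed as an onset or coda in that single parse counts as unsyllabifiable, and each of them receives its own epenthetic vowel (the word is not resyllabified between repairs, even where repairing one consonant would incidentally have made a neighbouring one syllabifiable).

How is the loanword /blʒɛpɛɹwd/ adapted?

Substitution: /b/ → /n/, /l/ → /ʔ/, /ʒ/ → /z/, giving /nʔzɛpɛɹwd/.
Under (C)V(C), the unsyllabifiable consonants are /n/, /ʔ/, /w/, /d/ (at most one coda consonant is licensed; onsets are limited to one consonant).
Inserting the epenthetic vowel yields /n/ → /no/, /ʔ/ → /ʔo/, /w/ → /wo/, /d/ → /do/.

noʔozɛpɛɹwodo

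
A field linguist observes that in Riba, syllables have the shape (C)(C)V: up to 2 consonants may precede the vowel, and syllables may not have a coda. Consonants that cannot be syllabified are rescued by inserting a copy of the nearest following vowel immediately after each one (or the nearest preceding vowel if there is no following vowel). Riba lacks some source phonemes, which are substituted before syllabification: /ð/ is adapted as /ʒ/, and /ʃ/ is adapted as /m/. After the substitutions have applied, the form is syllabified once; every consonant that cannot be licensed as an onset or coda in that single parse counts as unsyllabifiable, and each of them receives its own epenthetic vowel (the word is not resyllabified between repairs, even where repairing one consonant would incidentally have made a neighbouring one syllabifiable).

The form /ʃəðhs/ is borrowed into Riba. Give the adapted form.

Substitution: /ʃ/ → /m/, /ð/ → /ʒ/, giving /məʒhs/.
Under (C)(C)V, the unsyllabifiable consonants are /ʒ/, /h/, /s/ (no codas are permitted; onsets may contain at most 2 consonants).
Inserting the epenthetic vowel yields /ʒ/ → /ʒə/, /h/ → /hə/, /s/ → /sə/.

məʒəhəsə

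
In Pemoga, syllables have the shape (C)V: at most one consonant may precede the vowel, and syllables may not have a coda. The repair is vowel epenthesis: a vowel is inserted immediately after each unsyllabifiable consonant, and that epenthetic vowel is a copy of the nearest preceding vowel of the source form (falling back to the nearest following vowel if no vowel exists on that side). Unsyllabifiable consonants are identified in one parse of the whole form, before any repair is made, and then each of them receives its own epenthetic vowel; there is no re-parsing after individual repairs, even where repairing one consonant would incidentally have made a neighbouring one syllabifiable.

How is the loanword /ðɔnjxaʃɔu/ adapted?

Under (C)V, the unsyllabifiable consonants are /n/, /j/ (no codas are permitted; onsets are limited to one consonant).
Each unlicensed consonant becomes the onset of a new syllable: /n/ → /nɔ/, /j/ → /jɔ/.

ðɔnɔjɔxaʃɔu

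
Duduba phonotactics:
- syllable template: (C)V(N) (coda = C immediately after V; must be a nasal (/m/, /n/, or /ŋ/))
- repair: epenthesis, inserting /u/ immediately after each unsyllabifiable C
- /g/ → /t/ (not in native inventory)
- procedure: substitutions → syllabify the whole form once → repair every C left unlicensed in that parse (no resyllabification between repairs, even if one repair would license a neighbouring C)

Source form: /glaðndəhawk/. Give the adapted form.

tulaðunudəhawuku

Substitution: /g/ → /t/, giving /tlaðndəhawk/.
Under (C)V(N), the unsyllabifiable consonants are /t/, /ð/, /n/, /w/, /k/ (only a nasal (/m/, /n/, or /ŋ/) is licensed in coda position; onsets are limited to one consonant).
Epenthesis after each stranded consonant: /t/ → /tu/, /ð/ → /ðu/, /n/ → /nu/, /w/ → /wu/, /k/ → /ku/.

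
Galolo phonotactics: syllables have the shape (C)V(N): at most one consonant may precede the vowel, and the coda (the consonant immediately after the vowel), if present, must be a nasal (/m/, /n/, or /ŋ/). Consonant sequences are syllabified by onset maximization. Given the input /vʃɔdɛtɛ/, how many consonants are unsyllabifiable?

1

The consonants /v/ cannot be parsed into a legal (C)V(N) syllable (only a nasal (/m/, /n/, or /ŋ/) is licensed in coda position; onsets are limited to one consonant).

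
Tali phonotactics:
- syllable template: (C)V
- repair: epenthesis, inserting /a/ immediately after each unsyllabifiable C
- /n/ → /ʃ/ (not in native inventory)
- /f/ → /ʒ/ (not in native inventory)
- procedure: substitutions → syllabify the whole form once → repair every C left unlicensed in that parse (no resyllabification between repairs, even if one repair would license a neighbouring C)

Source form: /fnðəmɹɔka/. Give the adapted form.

Substitution: /f/ → /ʒ/, /n/ → /ʃ/, giving /ʒʃðəmɹɔka/.
Under (C)V, the unsyllabifiable consonants are /ʒ/, /ʃ/, /m/ (no codas are permitted; onsets are limited to one consonant).
Each unlicensed consonant becomes the onset of a new syllable: /ʒ/ → /ʒa/, /ʃ/ → /ʃa/, /m/ → /ma/.

ʒaʃaðəmaɹɔka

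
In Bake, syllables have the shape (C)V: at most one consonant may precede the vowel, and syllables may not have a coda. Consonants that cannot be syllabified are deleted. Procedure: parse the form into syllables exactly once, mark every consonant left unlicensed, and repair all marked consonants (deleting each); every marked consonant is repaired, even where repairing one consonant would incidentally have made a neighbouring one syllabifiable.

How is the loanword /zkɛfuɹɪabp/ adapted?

kɛfuɹɪa

Under (C)V, the unsyllabifiable consonants are /z/, /b/, /p/ (no codas are permitted; onsets are limited to one consonant).
Deleting the stranded consonants removes /z/, /b/, /p/.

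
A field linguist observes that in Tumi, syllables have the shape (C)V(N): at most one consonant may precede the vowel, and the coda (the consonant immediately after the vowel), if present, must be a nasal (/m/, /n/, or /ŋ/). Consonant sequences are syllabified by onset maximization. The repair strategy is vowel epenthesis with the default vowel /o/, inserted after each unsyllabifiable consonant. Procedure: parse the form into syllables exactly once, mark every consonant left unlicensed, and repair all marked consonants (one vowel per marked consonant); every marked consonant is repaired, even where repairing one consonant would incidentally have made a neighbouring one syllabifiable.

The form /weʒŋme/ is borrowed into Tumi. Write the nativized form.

The consonants /ʒ/, /ŋ/ cannot be parsed into a legal (C)V(N) syllable (only a nasal (/m/, /n/, or /ŋ/) is licensed in coda position; onsets are limited to one consonant).
Each unlicensed consonant becomes the onset of a new syllable: /ʒ/ → /ʒo/, /ŋ/ → /ŋo/.

weʒoŋome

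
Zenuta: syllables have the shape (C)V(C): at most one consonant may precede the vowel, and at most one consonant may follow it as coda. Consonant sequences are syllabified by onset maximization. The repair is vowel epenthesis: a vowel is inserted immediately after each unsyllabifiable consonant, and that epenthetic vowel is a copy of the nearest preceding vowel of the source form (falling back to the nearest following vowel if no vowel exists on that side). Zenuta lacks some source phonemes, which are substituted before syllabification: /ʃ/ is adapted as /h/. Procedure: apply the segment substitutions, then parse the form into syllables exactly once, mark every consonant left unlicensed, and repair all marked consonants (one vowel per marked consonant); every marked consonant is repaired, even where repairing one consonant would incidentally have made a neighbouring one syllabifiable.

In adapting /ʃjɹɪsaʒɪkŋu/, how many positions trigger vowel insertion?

2

After substitution the input is /hjɹɪsaʒɪkŋu/.
The unsyllabifiable consonants are /h/, /j/; each receives one epenthetic vowel.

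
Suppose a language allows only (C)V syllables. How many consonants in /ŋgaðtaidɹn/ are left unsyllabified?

5

Syllabifying with onset maximization leaves /ŋ/, /ð/, /d/, /ɹ/, /n/ stranded (no codas are permitted; onsets are limited to one consonant).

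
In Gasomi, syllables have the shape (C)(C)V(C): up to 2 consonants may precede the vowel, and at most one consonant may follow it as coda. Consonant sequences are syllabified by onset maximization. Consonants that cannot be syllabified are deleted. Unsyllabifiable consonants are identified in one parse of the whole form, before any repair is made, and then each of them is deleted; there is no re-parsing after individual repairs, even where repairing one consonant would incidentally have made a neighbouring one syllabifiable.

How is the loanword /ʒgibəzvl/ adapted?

ʒgibəz

Under (C)(C)V(C), the unsyllabifiable consonants are /v/, /l/ (at most one coda consonant is licensed; onsets may contain at most 2 consonants).
Deletion applies to /v/, /l/.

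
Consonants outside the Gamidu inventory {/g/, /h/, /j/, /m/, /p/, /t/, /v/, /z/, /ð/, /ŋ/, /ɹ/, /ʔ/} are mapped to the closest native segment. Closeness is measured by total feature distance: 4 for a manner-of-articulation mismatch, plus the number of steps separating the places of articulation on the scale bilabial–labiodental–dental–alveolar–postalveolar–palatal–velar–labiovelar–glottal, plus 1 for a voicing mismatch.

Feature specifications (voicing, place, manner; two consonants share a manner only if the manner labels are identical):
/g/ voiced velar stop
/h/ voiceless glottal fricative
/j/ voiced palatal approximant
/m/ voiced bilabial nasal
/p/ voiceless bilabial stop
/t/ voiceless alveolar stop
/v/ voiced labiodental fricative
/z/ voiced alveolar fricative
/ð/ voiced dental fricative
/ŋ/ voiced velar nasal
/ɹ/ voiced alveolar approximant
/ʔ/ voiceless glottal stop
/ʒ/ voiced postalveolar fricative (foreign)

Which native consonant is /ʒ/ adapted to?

z

/z/ is closest: same manner (fricative), place distance 1 (postalveolar→alveolar), same voicing; total 1. Next closest is /ð/ at distance 2.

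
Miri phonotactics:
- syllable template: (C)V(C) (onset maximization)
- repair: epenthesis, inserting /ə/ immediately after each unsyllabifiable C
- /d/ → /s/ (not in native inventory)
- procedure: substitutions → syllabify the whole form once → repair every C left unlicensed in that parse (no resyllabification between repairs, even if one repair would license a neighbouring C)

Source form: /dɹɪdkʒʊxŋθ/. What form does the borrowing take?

Substitution: /d/ → /s/, giving /sɹɪskʒʊxŋθ/.
Syllabifying with onset maximization leaves /s/, /k/, /ŋ/, /θ/ stranded (at most one coda consonant is licensed; onsets are limited to one consonant).
Inserting the epenthetic vowel yields /s/ → /sə/, /k/ → /kə/, /ŋ/ → /ŋə/, /θ/ → /θə/.

səɹɪskəʒʊxŋəθə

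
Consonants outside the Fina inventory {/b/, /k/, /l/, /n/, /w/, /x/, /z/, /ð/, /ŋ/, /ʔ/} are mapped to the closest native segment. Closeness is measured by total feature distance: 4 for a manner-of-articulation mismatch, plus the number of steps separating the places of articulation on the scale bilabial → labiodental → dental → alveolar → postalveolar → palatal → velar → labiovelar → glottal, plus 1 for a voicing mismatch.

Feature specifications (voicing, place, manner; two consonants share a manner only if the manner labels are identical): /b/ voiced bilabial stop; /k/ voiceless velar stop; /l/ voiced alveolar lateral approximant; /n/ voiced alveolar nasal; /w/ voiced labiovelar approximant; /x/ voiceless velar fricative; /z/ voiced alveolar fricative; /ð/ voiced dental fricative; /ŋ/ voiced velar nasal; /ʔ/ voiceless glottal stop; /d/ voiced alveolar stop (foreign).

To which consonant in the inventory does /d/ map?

b

/b/ is closest: same manner (stop), place distance 3 (alveolar→bilabial), same voicing; total 3. Next closest is /k/ at distance 4.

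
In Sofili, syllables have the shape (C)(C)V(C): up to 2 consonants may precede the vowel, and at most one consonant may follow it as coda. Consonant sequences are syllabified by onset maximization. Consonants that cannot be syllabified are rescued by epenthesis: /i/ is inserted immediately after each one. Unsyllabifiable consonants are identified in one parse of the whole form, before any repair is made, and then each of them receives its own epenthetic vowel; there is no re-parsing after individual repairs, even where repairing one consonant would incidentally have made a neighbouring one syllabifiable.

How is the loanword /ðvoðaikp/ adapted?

The consonants /p/ cannot be parsed into a legal (C)(C)V(C) syllable (at most one coda consonant is licensed; onsets may contain at most 2 consonants).
Epenthesis after each stranded consonant: /p/ → /pi/.

ðvoðaikpi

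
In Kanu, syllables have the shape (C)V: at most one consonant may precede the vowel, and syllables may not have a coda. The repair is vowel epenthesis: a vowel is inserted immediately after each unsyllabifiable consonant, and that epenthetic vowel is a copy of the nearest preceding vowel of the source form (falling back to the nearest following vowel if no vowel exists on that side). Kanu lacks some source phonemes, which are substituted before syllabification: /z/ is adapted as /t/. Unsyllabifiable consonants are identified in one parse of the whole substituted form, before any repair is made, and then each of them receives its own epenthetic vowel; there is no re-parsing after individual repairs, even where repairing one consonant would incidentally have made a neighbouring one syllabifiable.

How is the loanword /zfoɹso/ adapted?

tofoɹoso

Substitution: /z/ → /t/, giving /tfoɹso/.
The consonants /t/, /ɹ/ cannot be parsed into a legal (C)V syllable (no codas are permitted; onsets are limited to one consonant).
Each unlicensed consonant becomes the onset of a new syllable: /t/ → /to/, /ɹ/ → /ɹo/.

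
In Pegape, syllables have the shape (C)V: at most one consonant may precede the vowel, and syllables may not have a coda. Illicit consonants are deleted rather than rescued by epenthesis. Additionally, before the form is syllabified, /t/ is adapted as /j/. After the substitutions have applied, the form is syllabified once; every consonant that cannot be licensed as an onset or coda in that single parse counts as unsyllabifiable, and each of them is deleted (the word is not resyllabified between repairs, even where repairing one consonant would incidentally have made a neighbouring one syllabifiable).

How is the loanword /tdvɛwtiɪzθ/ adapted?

vɛjiɪ

Substitution: /t/ → /j/, giving /jdvɛwjiɪzθ/.
The consonants /j/, /d/, /w/, /z/, /θ/ cannot be parsed into a legal (C)V syllable (no codas are permitted; onsets are limited to one consonant).
Deletion applies to /j/, /d/, /w/, /z/, /θ/.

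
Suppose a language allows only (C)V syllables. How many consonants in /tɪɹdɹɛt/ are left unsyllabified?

3

Under (C)V, the unsyllabifiable consonants are /ɹ/, /d/, /t/ (no codas are permitted; onsets are limited to one consonant).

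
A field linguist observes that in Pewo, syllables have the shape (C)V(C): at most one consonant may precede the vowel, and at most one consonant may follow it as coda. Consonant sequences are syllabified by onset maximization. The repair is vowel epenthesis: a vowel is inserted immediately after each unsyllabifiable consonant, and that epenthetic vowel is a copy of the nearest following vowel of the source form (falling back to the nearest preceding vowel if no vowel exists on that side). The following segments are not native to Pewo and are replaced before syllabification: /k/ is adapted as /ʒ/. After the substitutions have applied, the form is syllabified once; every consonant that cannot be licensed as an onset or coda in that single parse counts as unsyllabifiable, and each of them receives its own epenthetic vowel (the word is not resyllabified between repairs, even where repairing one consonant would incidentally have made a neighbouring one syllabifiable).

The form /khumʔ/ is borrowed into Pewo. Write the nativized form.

ʒuhumʔu

Substitution: /k/ → /ʒ/, giving /ʒhumʔ/.
The consonants /ʒ/, /ʔ/ cannot be parsed into a legal (C)V(C) syllable (at most one coda consonant is licensed; onsets are limited to one consonant).
Each unlicensed consonant becomes the onset of a new syllable: /ʒ/ → /ʒu/, /ʔ/ → /ʔu/.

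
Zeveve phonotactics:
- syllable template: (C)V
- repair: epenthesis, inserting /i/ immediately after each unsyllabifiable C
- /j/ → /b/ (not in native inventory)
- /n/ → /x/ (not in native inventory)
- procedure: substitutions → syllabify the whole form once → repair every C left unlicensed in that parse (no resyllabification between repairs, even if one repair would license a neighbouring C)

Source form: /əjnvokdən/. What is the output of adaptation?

əbixivokidəxi

Substitution: /j/ → /b/, /n/ → /x/, giving /əbxvokdəx/.
Under (C)V, the unsyllabifiable consonants are /b/, /x/, /k/, /x/ (no codas are permitted; onsets are limited to one consonant).
Inserting the epenthetic vowel yields /b/ → /bi/, /x/ → /xi/, /k/ → /ki/, /x/ → /xi/.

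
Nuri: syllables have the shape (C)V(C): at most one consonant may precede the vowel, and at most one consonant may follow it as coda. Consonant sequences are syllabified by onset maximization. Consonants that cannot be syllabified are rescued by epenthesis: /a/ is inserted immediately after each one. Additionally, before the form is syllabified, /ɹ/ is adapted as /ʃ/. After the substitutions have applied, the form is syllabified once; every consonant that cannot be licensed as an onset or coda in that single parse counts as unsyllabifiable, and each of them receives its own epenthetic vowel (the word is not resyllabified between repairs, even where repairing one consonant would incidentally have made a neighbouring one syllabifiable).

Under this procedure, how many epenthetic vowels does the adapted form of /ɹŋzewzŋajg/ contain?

After substitution the input is /ʃŋzewzŋajg/.
The unsyllabifiable consonants are /ʃ/, /ŋ/, /z/, /g/; each receives one epenthetic vowel.

4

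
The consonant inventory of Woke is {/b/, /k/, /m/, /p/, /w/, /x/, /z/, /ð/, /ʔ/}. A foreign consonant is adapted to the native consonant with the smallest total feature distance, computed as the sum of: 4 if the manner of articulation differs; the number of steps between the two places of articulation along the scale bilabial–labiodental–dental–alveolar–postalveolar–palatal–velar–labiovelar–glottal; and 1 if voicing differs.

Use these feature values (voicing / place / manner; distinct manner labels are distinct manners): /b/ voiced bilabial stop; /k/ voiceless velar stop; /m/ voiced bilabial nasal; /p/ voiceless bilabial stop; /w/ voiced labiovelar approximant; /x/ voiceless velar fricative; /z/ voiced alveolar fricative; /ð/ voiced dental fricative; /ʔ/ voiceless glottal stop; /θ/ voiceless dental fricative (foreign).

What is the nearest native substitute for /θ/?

/ð/ is closest: same manner (fricative), place distance 0 (dental→dental), voicing differs (+1); total 1. Next closest is /z/ at distance 2.

ð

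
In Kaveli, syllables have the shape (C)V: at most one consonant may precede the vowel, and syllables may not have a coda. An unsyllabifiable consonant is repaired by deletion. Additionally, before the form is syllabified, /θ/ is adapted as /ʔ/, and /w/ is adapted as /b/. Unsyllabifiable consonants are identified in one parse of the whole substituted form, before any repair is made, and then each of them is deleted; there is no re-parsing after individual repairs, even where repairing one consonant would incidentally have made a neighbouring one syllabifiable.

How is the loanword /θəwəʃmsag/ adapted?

Substitution: /θ/ → /ʔ/, /w/ → /b/, giving /ʔəbəʃmsag/.
Syllabifying with onset maximization leaves /ʃ/, /m/, /g/ stranded (no codas are permitted; onsets are limited to one consonant).
Each unlicensed consonant is deleted: /ʃ/, /m/, /g/.

ʔəbəsa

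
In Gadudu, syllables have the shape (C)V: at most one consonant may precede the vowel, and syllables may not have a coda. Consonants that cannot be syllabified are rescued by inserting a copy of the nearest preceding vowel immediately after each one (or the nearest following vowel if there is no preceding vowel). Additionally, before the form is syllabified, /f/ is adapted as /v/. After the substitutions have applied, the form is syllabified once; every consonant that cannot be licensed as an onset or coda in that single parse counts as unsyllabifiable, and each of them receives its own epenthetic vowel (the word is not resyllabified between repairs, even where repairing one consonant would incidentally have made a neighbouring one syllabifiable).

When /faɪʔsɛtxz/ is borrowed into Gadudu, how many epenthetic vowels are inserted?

4

After substitution the input is /vaɪʔsɛtxz/.
The unsyllabifiable consonants are /ʔ/, /t/, /x/, /z/; each receives one epenthetic vowel.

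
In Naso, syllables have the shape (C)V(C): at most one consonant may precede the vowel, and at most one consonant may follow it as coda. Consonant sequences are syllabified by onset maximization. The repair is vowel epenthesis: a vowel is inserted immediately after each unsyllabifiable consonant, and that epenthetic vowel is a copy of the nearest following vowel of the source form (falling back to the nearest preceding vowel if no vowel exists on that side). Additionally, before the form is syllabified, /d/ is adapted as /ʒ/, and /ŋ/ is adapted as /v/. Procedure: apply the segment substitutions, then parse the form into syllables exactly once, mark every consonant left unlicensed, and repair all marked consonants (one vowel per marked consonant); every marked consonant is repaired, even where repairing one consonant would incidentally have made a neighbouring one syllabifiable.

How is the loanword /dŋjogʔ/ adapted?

ʒovojogʔo

Substitution: /d/ → /ʒ/, /ŋ/ → /v/, giving /ʒvjogʔ/.
The consonants /ʒ/, /v/, /ʔ/ cannot be parsed into a legal (C)V(C) syllable (at most one coda consonant is licensed; onsets are limited to one consonant).
Each unlicensed consonant becomes the onset of a new syllable: /ʒ/ → /ʒo/, /v/ → /vo/, /ʔ/ → /ʔo/.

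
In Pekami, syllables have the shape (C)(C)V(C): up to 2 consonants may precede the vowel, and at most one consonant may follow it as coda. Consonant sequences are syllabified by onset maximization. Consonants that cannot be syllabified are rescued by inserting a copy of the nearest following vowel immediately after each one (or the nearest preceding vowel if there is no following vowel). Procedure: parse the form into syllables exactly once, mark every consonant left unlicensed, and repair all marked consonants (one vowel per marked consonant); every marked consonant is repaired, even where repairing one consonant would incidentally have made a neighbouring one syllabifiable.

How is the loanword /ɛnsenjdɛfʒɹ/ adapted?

The consonants /ʒ/, /ɹ/ cannot be parsed into a legal (C)(C)V(C) syllable (at most one coda consonant is licensed; onsets may contain at most 2 consonants).
Each unlicensed consonant becomes the onset of a new syllable: /ʒ/ → /ʒɛ/, /ɹ/ → /ɹɛ/.

ɛnsenjdɛfʒɛɹɛ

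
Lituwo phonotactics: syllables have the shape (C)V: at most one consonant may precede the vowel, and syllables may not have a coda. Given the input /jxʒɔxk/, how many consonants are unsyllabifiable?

4

The consonants /j/, /x/, /x/, /k/ cannot be parsed into a legal (C)V syllable (no codas are permitted; onsets are limited to one consonant).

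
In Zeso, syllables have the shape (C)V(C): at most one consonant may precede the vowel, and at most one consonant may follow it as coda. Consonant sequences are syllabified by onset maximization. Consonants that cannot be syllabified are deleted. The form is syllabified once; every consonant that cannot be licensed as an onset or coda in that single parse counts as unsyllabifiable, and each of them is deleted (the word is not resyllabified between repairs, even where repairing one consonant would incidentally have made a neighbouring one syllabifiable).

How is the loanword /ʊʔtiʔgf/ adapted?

ʊʔtiʔ

The consonants /g/, /f/ cannot be parsed into a legal (C)V(C) syllable (at most one coda consonant is licensed; onsets are limited to one consonant).
Each unlicensed consonant is deleted: /g/, /f/.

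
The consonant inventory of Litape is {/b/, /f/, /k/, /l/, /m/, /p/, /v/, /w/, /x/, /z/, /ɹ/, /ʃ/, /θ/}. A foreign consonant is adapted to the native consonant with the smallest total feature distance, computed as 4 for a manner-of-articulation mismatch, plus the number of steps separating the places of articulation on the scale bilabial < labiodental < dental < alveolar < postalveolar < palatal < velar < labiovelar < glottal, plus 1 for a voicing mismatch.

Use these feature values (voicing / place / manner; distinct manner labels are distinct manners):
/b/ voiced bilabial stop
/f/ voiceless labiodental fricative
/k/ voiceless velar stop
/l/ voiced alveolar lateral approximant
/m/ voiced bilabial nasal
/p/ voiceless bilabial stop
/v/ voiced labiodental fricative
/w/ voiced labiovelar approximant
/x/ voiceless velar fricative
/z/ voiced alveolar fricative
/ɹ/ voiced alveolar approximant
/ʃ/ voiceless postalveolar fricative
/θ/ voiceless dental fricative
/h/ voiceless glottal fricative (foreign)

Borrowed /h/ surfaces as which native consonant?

x

/x/ is closest: same manner (fricative), place distance 2 (glottal→velar), same voicing; total 2. Next closest is /ʃ/ at distance 4.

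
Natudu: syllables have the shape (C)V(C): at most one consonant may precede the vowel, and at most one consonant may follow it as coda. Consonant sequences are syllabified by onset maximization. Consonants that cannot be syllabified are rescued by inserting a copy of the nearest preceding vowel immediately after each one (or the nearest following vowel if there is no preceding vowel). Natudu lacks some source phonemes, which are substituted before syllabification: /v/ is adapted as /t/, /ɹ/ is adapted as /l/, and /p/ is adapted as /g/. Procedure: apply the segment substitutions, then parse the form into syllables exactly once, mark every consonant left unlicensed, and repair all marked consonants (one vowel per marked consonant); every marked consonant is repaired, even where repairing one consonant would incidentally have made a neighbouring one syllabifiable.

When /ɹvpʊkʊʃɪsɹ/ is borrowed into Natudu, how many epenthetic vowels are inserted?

After substitution the input is /ltgʊkʊʃɪsl/.
The unsyllabifiable consonants are /l/, /t/, /l/; each receives one epenthetic vowel.

3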